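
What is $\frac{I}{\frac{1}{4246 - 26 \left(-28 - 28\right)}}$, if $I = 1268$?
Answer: $7230136$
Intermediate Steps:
$\frac{I}{\frac{1}{4246 - 26 \left(-28 - 28\right)}} = \frac{1268}{\frac{1}{4246 - 26 \left(-28 - 28\right)}} = \frac{1268}{\frac{1}{4246 - -1456}} = \frac{1268}{\frac{1}{4246 + 1456}} = \frac{1268}{\frac{1}{5702}} = 1268 \frac{1}{\frac{1}{5702}} = 1268 \cdot 5702 = 7230136$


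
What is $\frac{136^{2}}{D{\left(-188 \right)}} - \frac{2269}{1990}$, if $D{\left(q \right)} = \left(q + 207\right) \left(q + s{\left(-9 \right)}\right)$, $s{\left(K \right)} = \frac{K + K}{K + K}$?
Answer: $- \frac{2639341}{415910} \approx -6.3459$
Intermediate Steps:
$s{\left(K \right)} = 1$ ($s{\left(K \right)} = \frac{2 K}{2 K} = 2 K \frac{1}{2 K} = 1$)
$D{\left(q \right)} = \left(1 + q\right) \left(207 + q\right)$ ($D{\left(q \right)} = \left(q + 207\right) \left(q + 1\right) = \left(207 + q\right) \left(1 + q\right) = \left(1 + q\right) \left(207 + q\right)$)
$\frac{136^{2}}{D{\left(-188 \right)}} - \frac{2269}{1990} = \frac{136^{2}}{207 + \left(-188\right)^{2} + 208 \left(-188\right)} - \frac{2269}{1990} = \frac{18496}{207 + 35344 - 39104} - \frac{2269}{1990} = \frac{18496}{-3553} - \frac{2269}{1990} = 18496 \left(- \frac{1}{3553}\right) - \frac{2269}{1990} = - \frac{1088}{209} - \frac{2269}{1990} = - \frac{2639341}{415910}$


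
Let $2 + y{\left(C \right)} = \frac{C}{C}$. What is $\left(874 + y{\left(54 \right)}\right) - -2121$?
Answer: $2994$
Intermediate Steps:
$y{\left(C \right)} = -1$ ($y{\left(C \right)} = -2 + \frac{C}{C} = -2 + 1 = -1$)
$\left(874 + y{\left(54 \right)}\right) - -2121 = \left(874 - 1\right) - -2121 = 873 + 2121 = 2994$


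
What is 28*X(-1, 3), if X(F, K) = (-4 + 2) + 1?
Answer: -28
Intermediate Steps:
X(F, K) = -1 (X(F, K) = -2 + 1 = -1)
28*X(-1, 3) = 28*(-1) = -28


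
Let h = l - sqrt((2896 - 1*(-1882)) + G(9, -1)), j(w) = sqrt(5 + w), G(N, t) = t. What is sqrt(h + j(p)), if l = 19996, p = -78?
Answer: sqrt(19996 - sqrt(4777) + I*sqrt(73)) ≈ 141.16 + 0.03*I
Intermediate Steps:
h = 19996 - sqrt(4777) (h = 19996 - sqrt((2896 - 1*(-1882)) - 1) = 19996 - sqrt((2896 + 1882) - 1) = 19996 - sqrt(4778 - 1) = 19996 - sqrt(4777) ≈ 19927.)
sqrt(h + j(p)) = sqrt((19996 - sqrt(4777)) + sqrt(5 - 78)) = sqrt((19996 - sqrt(4777)) + sqrt(-73)) = sqrt((19996 - sqrt(4777)) + I*sqrt(73)) = sqrt(19996 - sqrt(4777) + I*sqrt(73))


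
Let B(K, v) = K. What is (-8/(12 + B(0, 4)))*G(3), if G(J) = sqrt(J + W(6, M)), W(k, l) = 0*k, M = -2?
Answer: -2*sqrt(3)/3 ≈ -1.1547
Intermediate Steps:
W(k, l) = 0
G(J) = sqrt(J) (G(J) = sqrt(J + 0) = sqrt(J))
(-8/(12 + B(0, 4)))*G(3) = (-8/(12 + 0))*sqrt(3) = (-8/12)*sqrt(3) = ((1/12)*(-8))*sqrt(3) = -2*sqrt(3)/3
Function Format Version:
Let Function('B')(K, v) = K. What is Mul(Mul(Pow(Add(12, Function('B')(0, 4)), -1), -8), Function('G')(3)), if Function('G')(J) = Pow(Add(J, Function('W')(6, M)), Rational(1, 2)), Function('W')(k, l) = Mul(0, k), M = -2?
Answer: Mul(Rational(-2, 3), Pow(3, Rational(1, 2))) ≈ -1.1547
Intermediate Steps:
Function('W')(k, l) = 0
Function('G')(J) = Pow(J, Rational(1, 2)) (Function('G')(J) = Pow(Add(J, 0), Rational(1, 2)) = Pow(J, Rational(1, 2)))
Mul(Mul(Pow(Add(12, Function('B')(0, 4)), -1), -8), Function('G')(3)) = Mul(Mul(Pow(Add(12, 0), -1), -8), Pow(3, Rational(1, 2))) = Mul(Mul(Pow(12, -1), -8), Pow(3, Rational(1, 2))) = Mul(Mul(Rational(1, 12), -8), Pow(3, Rational(1, 2))) = Mul(Rational(-2, 3), Pow(3, Rational(1, 2)))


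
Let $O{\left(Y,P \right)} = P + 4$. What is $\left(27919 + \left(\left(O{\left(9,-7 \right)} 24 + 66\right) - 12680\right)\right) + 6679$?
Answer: $21912$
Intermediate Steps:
$O{\left(Y,P \right)} = 4 + P$
$\left(27919 + \left(\left(O{\left(9,-7 \right)} 24 + 66\right) - 12680\right)\right) + 6679 = \left(27919 - \left(12614 - \left(4 - 7\right) 24\right)\right) + 6679 = \left(27919 + \left(\left(\left(-3\right) 24 + 66\right) - 12680\right)\right) + 6679 = \left(27919 + \left(\left(-72 + 66\right) - 12680\right)\right) + 6679 = \left(27919 - 12686\right) + 6679 = 15233 + 6679 = 21912$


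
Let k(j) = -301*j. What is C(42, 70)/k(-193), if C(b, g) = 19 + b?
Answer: 61/58093 ≈ 0.0010500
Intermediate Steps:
C(42, 70)/k(-193) = (19 + 42)/((-301*(-193))) = 61/58093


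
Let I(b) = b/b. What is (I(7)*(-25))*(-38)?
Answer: 950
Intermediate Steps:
I(b) = 1
(I(7)*(-25))*(-38) = (1*(-25))*(-38) = -25*(-38) = 950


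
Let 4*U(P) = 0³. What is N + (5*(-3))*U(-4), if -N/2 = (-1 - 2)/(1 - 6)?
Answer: -6/5 ≈ -1.2000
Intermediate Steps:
N = -6/5 (N = -2*(-1 - 2)/(1 - 6) = -(-6)/(-5) = -(-6)*(-1)/5 = -2*⅗ = -6/5 ≈ -1.2000)
U(P) = 0 (U(P) = (¼)*0³ = (¼)*0 = 0)
N + (5*(-3))*U(-4) = -6/5 + (5*(-3))*0 = -6/5 - 15*0 = -6/5 + 0 = -6/5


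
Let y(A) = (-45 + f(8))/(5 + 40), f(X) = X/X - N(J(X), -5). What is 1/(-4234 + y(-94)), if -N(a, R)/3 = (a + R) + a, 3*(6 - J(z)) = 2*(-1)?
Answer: -45/190549 ≈ -0.00023616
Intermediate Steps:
J(z) = 20/3 (J(z) = 6 - 2*(-1)/3 = 6 - 1/3*(-2) = 6 + 2/3 = 20/3)
N(a, R) = -6*a - 3*R (N(a, R) = -3*((a + R) + a) = -3*((R + a) + a) = -3*(R + 2*a) = -6*a - 3*R)
f(X) = 26 (f(X) = X/X - (-6*20/3 - 3*(-5)) = 1 - (-40 + 15) = 1 - 1*(-25) = 1 + 25 = 26)
y(A) = -19/45 (y(A) = (-45 + 26)/(5 + 40) = -19/45)
1/(-4234 + y(-94)) = 1/(-4234 - 19/45) = 1/(-190549/45) = -45/190549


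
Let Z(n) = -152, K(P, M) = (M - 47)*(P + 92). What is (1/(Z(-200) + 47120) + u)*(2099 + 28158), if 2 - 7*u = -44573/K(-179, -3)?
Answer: 435102044227/8219400 ≈ 52936.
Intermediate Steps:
K(P, M) = (-47 + M)*(92 + P)
u = 1837/1050 (u = 2/7 - (-44573)/(7*(-4324 - 47*(-179) + 92*(-3) - 3*(-179))) = 2/7 - (-44573)/(7*(-4324 + 8413 - 276 + 537)) = 2/7 - (-44573)/(7*4350) = 2/7 - ⅐*(-1537/150) = 2/7 + 1537/1050 = 1837/1050 ≈ 1.7495)
(1/(Z(-200) + 47120) + u)*(2099 + 28158) = (1/(-152 + 47120) + 1837/1050)*(2099 + 28158) = (1/46968 + 1837/1050)*30257 = (14380211/8219400)*30257 = 435102044227/8219400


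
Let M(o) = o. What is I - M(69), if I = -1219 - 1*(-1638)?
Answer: 350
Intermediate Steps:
I = 419 (I = -1219 + 1638 = 419)
I - M(69) = 419 - 1*69 = 419 - 69 = 350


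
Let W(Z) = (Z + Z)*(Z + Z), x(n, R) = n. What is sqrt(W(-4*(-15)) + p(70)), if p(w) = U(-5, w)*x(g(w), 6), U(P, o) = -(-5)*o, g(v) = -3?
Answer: 5*sqrt(534) ≈ 115.54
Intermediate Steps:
U(P, o) = 5*o
W(Z) = 4*Z**2 (W(Z) = (2*Z)*(2*Z) = 4*Z**2)
p(w) = -15*w (p(w) = (5*w)*(-3) = -15*w)
sqrt(W(-4*(-15)) + p(70)) = sqrt(4*(-4*(-15))**2 - 15*70) = sqrt(4*60**2 - 1050) = sqrt(4*3600 - 1050) = sqrt(14400 - 1050) = sqrt(13350) = 5*sqrt(534)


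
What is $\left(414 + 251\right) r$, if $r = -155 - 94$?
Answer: $-165585$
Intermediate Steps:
$r = -249$
$\left(414 + 251\right) r = \left(414 + 251\right) \left(-249\right) = 665 \left(-249\right) = -165585$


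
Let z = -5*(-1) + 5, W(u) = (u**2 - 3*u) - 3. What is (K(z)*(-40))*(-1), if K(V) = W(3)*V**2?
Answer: -12000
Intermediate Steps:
W(u) = -3 + u**2 - 3*u
z = 10 (z = 5 + 5 = 10)
K(V) = -3*V**2 (K(V) = (-3 + 3**2 - 3*3)*V**2 = (-3 + 9 - 9)*V**2 = -3*V**2)
(K(z)*(-40))*(-1) = (-3*10**2*(-40))*(-1) = (-3*100*(-40))*(-1) = -300*(-40)*(-1) = 12000*(-1) = -12000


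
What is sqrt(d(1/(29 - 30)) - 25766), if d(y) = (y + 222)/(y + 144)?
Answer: I*sqrt(3117499)/11 ≈ 160.51*I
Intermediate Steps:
d(y) = (222 + y)/(144 + y)
sqrt(d(1/(29 - 30)) - 25766) = sqrt((222 + 1/(29 - 30))/(144 + 1/(29 - 30)) - 25766) = sqrt((222 + 1/(-1))/(144 + 1/(-1)) - 25766) = sqrt((222 - 1)/(144 - 1) - 25766) = sqrt(221/143 - 25766) = sqrt((1/143)*221 - 25766) = sqrt(17/11 - 25766) = sqrt(-283409/11) = I*sqrt(3117499)/11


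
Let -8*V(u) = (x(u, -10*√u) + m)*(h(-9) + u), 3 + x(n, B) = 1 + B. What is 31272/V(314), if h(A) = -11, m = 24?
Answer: 458656/780629 + 208480*√314/780629 ≈ 5.3200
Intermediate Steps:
x(n, B) = -2 + B (x(n, B) = -3 + (1 + B) = -2 + B)
V(u) = -(-11 + u)*(22 - 10*√u)/8 (V(u) = -((-2 - 10*√u) + 24)*(-11 + u)/8 = -(22 - 10*√u)*(-11 + u)/8 = -(-11 + u)*(22 - 10*√u)/8)
31272/V(314) = 31272/(121/4 - 55*√314/4 - 11/4*314 + 5*314^(3/2)/4) = 31272/(121/4 - 55*√314/4 - 1727/2 + 5*(314*√314)/4) = 31272/(121/4 - 55*√314/4 - 1727/2 + 785*√314/2) = 31272/(-3333/4 + 1515*√314/4)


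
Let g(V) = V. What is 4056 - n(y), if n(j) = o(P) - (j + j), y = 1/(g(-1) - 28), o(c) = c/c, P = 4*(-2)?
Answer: 117593/29 ≈ 4054.9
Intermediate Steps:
P = -8
o(c) = 1
y = -1/29 (y = 1/(-1 - 28) = 1/(-29) = -1/29 ≈ -0.034483)
n(j) = 1 - 2*j (n(j) = 1 - (j + j) = 1 - 2*j)
4056 - n(y) = 4056 - (1 - 2*(-1/29)) = 4056 - (1 + 2/29) = 4056 - 1*31/29 = 4056 - 31/29 = 117593/29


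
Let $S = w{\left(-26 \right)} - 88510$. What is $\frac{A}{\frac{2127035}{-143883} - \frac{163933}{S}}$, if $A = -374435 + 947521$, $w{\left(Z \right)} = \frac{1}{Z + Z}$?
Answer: $- \frac{4928722161703074}{111210263891} \approx -44319.0$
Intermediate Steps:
$w{\left(Z \right)} = \frac{1}{2 Z}$
$S = - \frac{4602521}{52}$ ($S = \frac{1}{2 \left(-26\right)} - 88510 = \frac{1}{2} \left(- \frac{1}{26}\right) - 88510 = - \frac{1}{52} - 88510 = - \frac{4602521}{52} \approx -88510.0$)
$A = 573086$
$\frac{A}{\frac{2127035}{-143883} - \frac{163933}{S}} = \frac{573086}{\frac{2127035}{-143883} - \frac{163933}{- \frac{4602521}{52}}} = \frac{573086}{2127035 \left(- \frac{1}{143883}\right) - - \frac{110708}{59773}} = \frac{573086}{- \frac{2127035}{143883} + \frac{110708}{59773}} = \frac{573086}{- \frac{111210263891}{8600318559}} = 573086 \left(- \frac{8600318559}{111210263891}\right) = - \frac{4928722161703074}{111210263891}$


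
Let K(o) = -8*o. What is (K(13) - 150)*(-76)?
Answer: 19304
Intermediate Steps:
(K(13) - 150)*(-76) = (-8*13 - 150)*(-76) = (-104 - 150)*(-76) = -254*(-76) = 19304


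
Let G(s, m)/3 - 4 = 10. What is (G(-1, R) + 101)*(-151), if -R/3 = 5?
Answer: -21593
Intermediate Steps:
R = -15 (R = -3*5 = -15)
G(s, m) = 42 (G(s, m) = 12 + 3*10 = 12 + 30 = 42)
(G(-1, R) + 101)*(-151) = (42 + 101)*(-151) = 143*(-151) = -21593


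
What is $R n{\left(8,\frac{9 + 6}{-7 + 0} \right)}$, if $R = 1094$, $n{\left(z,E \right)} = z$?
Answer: $8752$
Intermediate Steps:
$R n{\left(8,\frac{9 + 6}{-7 + 0} \right)} = 1094 \cdot 8 = 8752$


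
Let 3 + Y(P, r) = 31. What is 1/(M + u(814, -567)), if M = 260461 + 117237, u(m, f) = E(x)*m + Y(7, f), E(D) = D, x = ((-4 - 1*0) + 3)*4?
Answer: 1/374470 ≈ 2.6704e-6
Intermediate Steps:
Y(P, r) = 28 (Y(P, r) = -3 + 31 = 28)
x = -4 (x = ((-4 + 0) + 3)*4 = (-4 + 3)*4 = -1*4 = -4)
u(m, f) = 28 - 4*m (u(m, f) = -4*m + 28 = 28 - 4*m)
M = 377698
1/(M + u(814, -567)) = 1/(377698 + (28 - 4*814)) = 1/(377698 + (28 - 3256)) = 1/(377698 - 3228) = 1/374470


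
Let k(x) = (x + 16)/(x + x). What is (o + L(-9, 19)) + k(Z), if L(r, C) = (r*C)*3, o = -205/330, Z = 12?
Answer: -5637/11 ≈ -512.45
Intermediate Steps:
k(x) = (16 + x)/(2*x) (k(x) = (16 + x)/((2*x)) = (16 + x)*(1/(2*x)) = (16 + x)/(2*x))
o = -41/66 (o = -205*1/330 = -41/66 ≈ -0.62121)
L(r, C) = 3*C*r (L(r, C) = (C*r)*3 = 3*C*r)
(o + L(-9, 19)) + k(Z) = (-41/66 + 3*19*(-9)) + (½)*(16 + 12)/12 = (-41/66 - 513) + (½)*(1/12)*28 = -33899/66 + 7/6 = -5637/11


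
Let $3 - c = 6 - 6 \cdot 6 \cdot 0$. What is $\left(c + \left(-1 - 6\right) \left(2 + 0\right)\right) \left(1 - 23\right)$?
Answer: $374$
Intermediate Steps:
$c = -3$ ($c = 3 - \left(6 - 6 \cdot 6 \cdot 0\right) = 3 - \left(6 - 36 \cdot 0\right) = 3 - \left(6 - 0\right) = 3 - \left(6 + 0\right) = 3 - 6 = -3$)
$\left(c + \left(-1 - 6\right) \left(2 + 0\right)\right) \left(1 - 23\right) = \left(-3 + \left(-1 - 6\right) \left(2 + 0\right)\right) \left(1 - 23\right) = \left(-3 - 14\right) \left(-22\right) = \left(-17\right) \left(-22\right) = 374$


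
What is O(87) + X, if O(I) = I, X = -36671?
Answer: -36584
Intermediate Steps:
O(87) + X = 87 - 36671 = -36584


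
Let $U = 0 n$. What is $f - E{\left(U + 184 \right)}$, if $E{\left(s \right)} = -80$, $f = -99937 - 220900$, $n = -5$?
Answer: $-320757$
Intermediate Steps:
$f = -320837$
$U = 0$ ($U = 0 \left(-5\right) = 0$)
$f - E{\left(U + 184 \right)} = -320837 - -80 = -320837 + 80 = -320757$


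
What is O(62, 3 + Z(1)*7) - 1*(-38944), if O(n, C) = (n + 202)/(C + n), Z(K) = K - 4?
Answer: 38950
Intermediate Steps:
Z(K) = -4 + K
O(n, C) = (202 + n)/(C + n)
O(62, 3 + Z(1)*7) - 1*(-38944) = (202 + 62)/((3 + (-4 + 1)*7) + 62) - 1*(-38944) = 264/((3 - 3*7) + 62) + 38944 = 264/((3 - 21) + 62) + 38944 = 264/(-18 + 62) + 38944 = 264/44 + 38944 = (1/44)*264 + 38944 = 6 + 38944 = 38950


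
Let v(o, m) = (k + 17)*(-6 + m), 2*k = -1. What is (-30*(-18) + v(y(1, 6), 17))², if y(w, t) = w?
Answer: 2082249/4 ≈ 5.2056e+5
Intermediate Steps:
k = -½ (k = (½)*(-1) = -½ ≈ -0.50000)
v(o, m) = -99 + 33*m/2 (v(o, m) = (-½ + 17)*(-6 + m) = 33*(-6 + m)/2 = -99 + 33*m/2)
(-30*(-18) + v(y(1, 6), 17))² = (-30*(-18) + (-99 + (33/2)*17))² = (540 + (-99 + 561/2))² = (540 + 363/2)² = (1443/2)² = 2082249/4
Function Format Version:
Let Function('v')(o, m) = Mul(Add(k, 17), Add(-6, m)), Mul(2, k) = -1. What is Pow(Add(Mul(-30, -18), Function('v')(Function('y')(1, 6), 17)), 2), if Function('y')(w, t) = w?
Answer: Rational(2082249, 4) ≈ 5.2056e+5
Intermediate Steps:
k = Rational(-1, 2) (k = Mul(Rational(1, 2), -1) = Rational(-1, 2) ≈ -0.50000)
Function('v')(o, m) = Add(-99, Mul(Rational(33, 2), m)) (Function('v')(o, m) = Mul(Add(Rational(-1, 2), 17), Add(-6, m)) = Mul(Rational(33, 2), Add(-6, m)) = Add(-99, Mul(Rational(33, 2), m)))
Pow(Add(Mul(-30, -18), Function('v')(Function('y')(1, 6), 17)), 2) = Pow(Add(Mul(-30, -18), Add(-99, Mul(Rational(33, 2), 17))), 2) = Pow(Add(540, Add(-99, Rational(561, 2))), 2) = Pow(Add(540, Rational(363, 2)), 2) = Pow(Rational(1443, 2), 2) = Rational(2082249, 4)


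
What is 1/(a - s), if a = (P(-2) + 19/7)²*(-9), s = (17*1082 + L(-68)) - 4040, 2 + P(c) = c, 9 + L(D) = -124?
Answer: -49/697558 ≈ -7.0245e-5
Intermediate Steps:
L(D) = -133 (L(D) = -9 - 124 = -133)
P(c) = -2 + c
s = 14221 (s = (17*1082 - 133) - 4040 = (18394 - 133) - 4040 = 18261 - 4040 = 14221)
a = -729/49 (a = ((-2 - 2) + 19/7)²*(-9) = (-4 + 19*(⅐))²*(-9) = (-4 + 19/7)²*(-9) = (-9/7)²*(-9) = (81/49)*(-9) = -729/49 ≈ -14.878)
1/(a - s) = 1/(-729/49 - 1*14221) = 1/(-729/49 - 14221) = 1/(-697558/49) = -49/697558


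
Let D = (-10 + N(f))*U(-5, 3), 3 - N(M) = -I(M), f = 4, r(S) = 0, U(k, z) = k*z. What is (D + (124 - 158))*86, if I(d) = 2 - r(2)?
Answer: 3526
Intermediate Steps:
I(d) = 2 (I(d) = 2 - 1*0 = 2 + 0 = 2)
N(M) = 5 (N(M) = 3 - (-1)*2 = 3 - 1*(-2) = 3 + 2 = 5)
D = 75 (D = (-10 + 5)*(-5*3) = -5*(-15) = 75)
(D + (124 - 158))*86 = (75 + (124 - 158))*86 = (75 - 34)*86 = 41*86 = 3526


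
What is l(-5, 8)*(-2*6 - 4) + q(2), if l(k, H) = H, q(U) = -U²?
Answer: -132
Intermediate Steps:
l(-5, 8)*(-2*6 - 4) + q(2) = 8*(-2*6 - 4) - 1*2² = 8*(-12 - 4) - 1*4 = 8*(-16) - 4 = -128 - 4 = -132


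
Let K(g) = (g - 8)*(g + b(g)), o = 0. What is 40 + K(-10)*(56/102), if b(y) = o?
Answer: 2360/17 ≈ 138.82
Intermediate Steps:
b(y) = 0
K(g) = g*(-8 + g) (K(g) = (g - 8)*(g + 0) = (-8 + g)*g = g*(-8 + g))
40 + K(-10)*(56/102) = 40 + (-10*(-8 - 10))*(56/102) = 40 + (-10*(-18))*(56*(1/102)) = 40 + 180*(28/51) = 40 + 1680/17 = 2360/17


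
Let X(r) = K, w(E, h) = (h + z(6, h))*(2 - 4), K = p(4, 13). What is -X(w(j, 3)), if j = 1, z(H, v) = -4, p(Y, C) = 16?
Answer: -16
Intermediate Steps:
K = 16
w(E, h) = 8 - 2*h (w(E, h) = (h - 4)*(2 - 4) = (-4 + h)*(-2) = 8 - 2*h)
X(r) = 16
-X(w(j, 3)) = -1*16 = -16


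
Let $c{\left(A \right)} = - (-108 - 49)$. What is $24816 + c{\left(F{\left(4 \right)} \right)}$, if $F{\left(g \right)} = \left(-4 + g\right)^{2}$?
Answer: $24973$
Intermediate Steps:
$c{\left(A \right)} = 157$ ($c{\left(A \right)} = - (-108 - 49) = \left(-1\right) \left(-157\right) = 157$)
$24816 + c{\left(F{\left(4 \right)} \right)} = 24816 + 157 = 24973$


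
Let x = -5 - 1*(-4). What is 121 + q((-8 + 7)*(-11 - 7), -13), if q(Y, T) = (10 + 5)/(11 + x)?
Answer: 245/2 ≈ 122.50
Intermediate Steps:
x = -1 (x = -5 + 4 = -1)
q(Y, T) = 3/2 (q(Y, T) = (10 + 5)/(11 - 1) = 15/10 = 15*(⅒) = 3/2)
121 + q((-8 + 7)*(-11 - 7), -13) = 121 + 3/2 = 245/2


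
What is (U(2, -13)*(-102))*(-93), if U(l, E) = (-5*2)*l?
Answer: -189720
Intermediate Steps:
U(l, E) = -10*l
(U(2, -13)*(-102))*(-93) = (-10*2*(-102))*(-93) = -20*(-102)*(-93) = 2040*(-93) = -189720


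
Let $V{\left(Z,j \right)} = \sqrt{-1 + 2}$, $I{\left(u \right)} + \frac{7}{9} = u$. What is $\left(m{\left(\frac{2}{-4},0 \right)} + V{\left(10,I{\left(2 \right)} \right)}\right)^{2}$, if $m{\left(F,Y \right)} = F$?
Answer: $\frac{1}{4} \approx 0.25$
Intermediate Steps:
$I{\left(u \right)} = - \frac{7}{9} + u$
$V{\left(Z,j \right)} = 1$ ($V{\left(Z,j \right)} = \sqrt{1} = 1$)
$\left(m{\left(\frac{2}{-4},0 \right)} + V{\left(10,I{\left(2 \right)} \right)}\right)^{2} = \left(\frac{2}{-4} + 1\right)^{2} = \left(2 \left(- \frac{1}{4}\right) + 1\right)^{2} = \left(- \frac{1}{2} + 1\right)^{2} = \left(\frac{1}{2}\right)^{2} = \frac{1}{4}$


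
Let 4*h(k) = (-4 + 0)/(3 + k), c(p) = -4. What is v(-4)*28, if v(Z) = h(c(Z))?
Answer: 28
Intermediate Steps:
h(k) = -1/(3 + k) (h(k) = ((-4 + 0)/(3 + k))/4 = (-4/(3 + k))/4 = -1/(3 + k))
v(Z) = 1 (v(Z) = -1/(3 - 4) = -1/(-1) = -1*(-1) = 1)
v(-4)*28 = 1*28 = 28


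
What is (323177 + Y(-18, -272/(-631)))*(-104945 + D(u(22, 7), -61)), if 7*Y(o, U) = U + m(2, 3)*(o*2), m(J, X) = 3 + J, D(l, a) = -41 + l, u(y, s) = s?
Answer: -21406110436497/631 ≈ -3.3924e+10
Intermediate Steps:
Y(o, U) = U/7 + 10*o/7 (Y(o, U) = (U + (3 + 2)*(o*2))/7 = (U + 5*(2*o))/7 = (U + 10*o)/7 = U/7 + 10*o/7)
(323177 + Y(-18, -272/(-631)))*(-104945 + D(u(22, 7), -61)) = (323177 + ((-272/(-631))/7 + (10/7)*(-18)))*(-104945 + (-41 + 7)) = (323177 + ((-272*(-1/631))/7 - 180/7))*(-104945 - 34) = (323177 + ((1/7)*(272/631) - 180/7))*(-104979) = (323177 + (272/4417 - 180/7))*(-104979) = (323177 - 113308/4417)*(-104979) = (1427359501/4417)*(-104979) = -21406110436497/631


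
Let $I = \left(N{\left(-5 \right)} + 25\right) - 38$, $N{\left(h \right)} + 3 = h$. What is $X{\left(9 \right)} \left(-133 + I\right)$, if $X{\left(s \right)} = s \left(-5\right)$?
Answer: $6930$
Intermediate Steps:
$N{\left(h \right)} = -3 + h$
$X{\left(s \right)} = - 5 s$
$I = -21$ ($I = \left(\left(-3 - 5\right) + 25\right) - 38 = \left(-8 + 25\right) - 38 = 17 - 38 = -21$)
$X{\left(9 \right)} \left(-133 + I\right) = \left(-5\right) 9 \left(-133 - 21\right) = \left(-45\right) \left(-154\right) = 6930$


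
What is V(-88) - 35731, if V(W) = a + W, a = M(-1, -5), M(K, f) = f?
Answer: -35824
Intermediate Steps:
a = -5
V(W) = -5 + W
V(-88) - 35731 = (-5 - 88) - 35731 = -93 - 35731 = -35824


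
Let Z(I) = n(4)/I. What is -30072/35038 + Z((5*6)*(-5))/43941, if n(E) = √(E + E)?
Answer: -15036/17519 - √2/3295575 ≈ -0.85827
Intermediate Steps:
n(E) = √2*√E (n(E) = √(2*E) = √2*√E)
Z(I) = 2*√2/I (Z(I) = (√2*√4)/I = (√2*2)/I = (2*√2)/I = 2*√2/I)
-30072/35038 + Z((5*6)*(-5))/43941 = -30072/35038 + (2*√2/(((5*6)*(-5))))/43941 = -30072*1/35038 + (2*√2/((30*(-5))))*(1/43941) = -15036/17519 + (2*√2/(-150))*(1/43941) = -15036/17519 + (2*√2*(-1/150))*(1/43941) = -15036/17519 - √2/75*(1/43941) = -15036/17519 - √2/3295575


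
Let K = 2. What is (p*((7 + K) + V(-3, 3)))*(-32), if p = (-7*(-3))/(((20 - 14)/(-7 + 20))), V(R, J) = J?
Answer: -17472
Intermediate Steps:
p = 91/2 (p = 21/((6/13)) = 21/((6*(1/13))) = 21/(6/13) = 21*(13/6) = 91/2 ≈ 45.500)
(p*((7 + K) + V(-3, 3)))*(-32) = (91*((7 + 2) + 3)/2)*(-32) = (91*(9 + 3)/2)*(-32) = ((91/2)*12)*(-32) = 546*(-32) = -17472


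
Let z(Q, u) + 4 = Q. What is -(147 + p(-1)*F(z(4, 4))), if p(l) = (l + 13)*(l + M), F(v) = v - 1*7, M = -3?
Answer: -483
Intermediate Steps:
z(Q, u) = -4 + Q
F(v) = -7 + v (F(v) = v - 7 = -7 + v)
p(l) = (-3 + l)*(13 + l) (p(l) = (l + 13)*(l - 3) = (13 + l)*(-3 + l) = (-3 + l)*(13 + l))
-(147 + p(-1)*F(z(4, 4))) = -(147 + (-39 + (-1)² + 10*(-1))*(-7 + (-4 + 4))) = -(147 + (-39 + 1 - 10)*(-7 + 0)) = -(147 - 48*(-7)) = -(147 + 336) = -1*483 = -483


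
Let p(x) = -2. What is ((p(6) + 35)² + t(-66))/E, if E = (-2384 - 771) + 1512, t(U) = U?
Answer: -33/53 ≈ -0.62264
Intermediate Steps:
E = -1643 (E = -3155 + 1512 = -1643)
((p(6) + 35)² + t(-66))/E = ((-2 + 35)² - 66)/(-1643) = (33² - 66)*(-1/1643) = (1089 - 66)*(-1/1643) = 1023*(-1/1643) = -33/53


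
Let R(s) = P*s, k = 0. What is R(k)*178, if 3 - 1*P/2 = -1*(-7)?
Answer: 0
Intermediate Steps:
P = -8 (P = 6 - (-2)*(-7) = 6 - 2*7 = 6 - 14 = -8)
R(s) = -8*s
R(k)*178 = -8*0*178 = 0*178 = 0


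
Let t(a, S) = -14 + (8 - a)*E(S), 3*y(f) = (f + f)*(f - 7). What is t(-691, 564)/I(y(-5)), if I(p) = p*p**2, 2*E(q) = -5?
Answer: -3523/128000 ≈ -0.027523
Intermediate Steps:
E(q) = -5/2 (E(q) = (1/2)*(-5) = -5/2)
y(f) = 2*f*(-7 + f)/3 (y(f) = ((f + f)*(f - 7))/3 = ((2*f)*(-7 + f))/3 = (2*f*(-7 + f))/3 = 2*f*(-7 + f)/3)
t(a, S) = -34 + 5*a/2 (t(a, S) = -14 + (8 - a)*(-5/2) = -14 + (-20 + 5*a/2) = -34 + 5*a/2)
I(p) = p**3
t(-691, 564)/I(y(-5)) = (-34 + (5/2)*(-691))/(((2/3)*(-5)*(-7 - 5))**3) = (-34 - 3455/2)/(((2/3)*(-5)*(-12))**3) = -3523/(2*(40**3)) = -3523/2/64000 = -3523/2*1/64000 = -3523/128000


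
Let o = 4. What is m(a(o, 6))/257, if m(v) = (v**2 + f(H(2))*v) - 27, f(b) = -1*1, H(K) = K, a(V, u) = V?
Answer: -15/257 ≈ -0.058366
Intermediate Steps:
f(b) = -1
m(v) = -27 + v**2 - v (m(v) = (v**2 - v) - 27 = -27 + v**2 - v)
m(a(o, 6))/257 = (-27 + 4**2 - 1*4)/257 = (-27 + 16 - 4)*(1/257) = -15*1/257 = -15/257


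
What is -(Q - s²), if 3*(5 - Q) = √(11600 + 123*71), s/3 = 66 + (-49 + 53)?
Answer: 44095 + √20333/3 ≈ 44143.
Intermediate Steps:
s = 210 (s = 3*(66 + (-49 + 53)) = 3*(66 + 4) = 3*70 = 210)
Q = 5 - √20333/3 (Q = 5 - √(11600 + 123*71)/3 = 5 - √(11600 + 8733)/3 = 5 - √20333/3 ≈ -42.531)
-(Q - s²) = -((5 - √20333/3) - 1*210²) = -((5 - √20333/3) - 1*44100) = -((5 - √20333/3) - 44100) = -(-44095 - √20333/3) = 44095 + √20333/3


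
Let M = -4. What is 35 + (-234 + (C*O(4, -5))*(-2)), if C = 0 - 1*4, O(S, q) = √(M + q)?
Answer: -199 + 24*I ≈ -199.0 + 24.0*I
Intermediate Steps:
O(S, q) = √(-4 + q)
C = -4 (C = 0 - 4 = -4)
35 + (-234 + (C*O(4, -5))*(-2)) = 35 + (-234 - 4*√(-4 - 5)*(-2)) = 35 + (-234 - 12*I*(-2)) = 35 + (-234 + 24*I) = -199 + 24*I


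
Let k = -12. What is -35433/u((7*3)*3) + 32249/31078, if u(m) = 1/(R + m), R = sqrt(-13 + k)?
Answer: -69374734513/31078 - 177165*I ≈ -2.2323e+6 - 1.7717e+5*I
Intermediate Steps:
R = 5*I (R = sqrt(-13 - 12) = sqrt(-25) = 5*I ≈ 5.0*I)
u(m) = 1/(m + 5*I) (u(m) = 1/(5*I + m) = 1/(m + 5*I))
-35433/u((7*3)*3) + 32249/31078 = -(2232279 + 177165*I) + 32249/31078 = -35433*(63 + 5*I) + 32249/31078 = (-2232279 - 177165*I) + 32249/31078 = -69374734513/31078 - 177165*I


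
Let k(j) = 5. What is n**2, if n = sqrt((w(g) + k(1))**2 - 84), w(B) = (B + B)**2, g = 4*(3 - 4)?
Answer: 4677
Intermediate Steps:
g = -4 (g = 4*(-1) = -4)
w(B) = 4*B**2 (w(B) = (2*B)**2 = 4*B**2)
n = sqrt(4677) (n = sqrt((4*(-4)**2 + 5)**2 - 84) = sqrt((4*16 + 5)**2 - 84) = sqrt((64 + 5)**2 - 84) = sqrt(69**2 - 84) = sqrt(4761 - 84) = sqrt(4677) ≈ 68.389)
n**2 = (sqrt(4677))**2 = 4677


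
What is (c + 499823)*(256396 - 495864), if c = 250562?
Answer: -179693195180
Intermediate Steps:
(c + 499823)*(256396 - 495864) = (250562 + 499823)*(256396 - 495864) = 750385*(-239468) = -179693195180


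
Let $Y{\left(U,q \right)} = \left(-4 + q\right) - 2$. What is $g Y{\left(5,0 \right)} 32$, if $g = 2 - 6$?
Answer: $768$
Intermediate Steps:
$Y{\left(U,q \right)} = -6 + q$
$g = -4$ ($g = 2 - 6 = -4$)
$g Y{\left(5,0 \right)} 32 = - 4 \left(-6 + 0\right) 32 = \left(-4\right) \left(-6\right) 32 = 24 \cdot 32 = 768$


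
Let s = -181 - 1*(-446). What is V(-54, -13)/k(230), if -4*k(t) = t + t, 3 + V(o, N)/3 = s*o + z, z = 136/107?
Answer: 918813/2461 ≈ 373.35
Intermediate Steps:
s = 265 (s = -181 + 446 = 265)
z = 136/107 (z = 136*(1/107) = 136/107 ≈ 1.2710)
V(o, N) = -555/107 + 795*o (V(o, N) = -9 + 3*(265*o + 136/107) = -9 + 3*(136/107 + 265*o) = -9 + (408/107 + 795*o) = -555/107 + 795*o)
k(t) = -t/2 (k(t) = -(t + t)/4 = -t/2)
V(-54, -13)/k(230) = (-555/107 + 795*(-54))/((-½*230)) = (-555/107 - 42930)/(-115) = -4594065/107*(-1/115) = 918813/2461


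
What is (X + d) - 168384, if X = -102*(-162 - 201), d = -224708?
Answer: -356066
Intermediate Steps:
X = 37026 (X = -102*(-363) = 37026)
(X + d) - 168384 = (37026 - 224708) - 168384 = -187682 - 168384 = -356066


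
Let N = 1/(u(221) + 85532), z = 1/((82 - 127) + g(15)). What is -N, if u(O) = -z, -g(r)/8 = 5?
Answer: -85/7270221 ≈ -1.1692e-5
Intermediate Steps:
g(r) = -40 (g(r) = -8*5 = -40)
z = -1/85 (z = 1/((82 - 127) - 40) = 1/(-45 - 40) = 1/(-85) = -1/85 ≈ -0.011765)
u(O) = 1/85 (u(O) = -1*(-1/85) = 1/85)
N = 85/7270221 (N = 1/(1/85 + 85532) = 1/(7270221/85) = 85/7270221 ≈ 1.1692e-5)
-N = -1*85/7270221 = -85/7270221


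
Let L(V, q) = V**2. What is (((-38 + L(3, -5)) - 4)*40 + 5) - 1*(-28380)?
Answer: 27065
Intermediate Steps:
(((-38 + L(3, -5)) - 4)*40 + 5) - 1*(-28380) = (((-38 + 3**2) - 4)*40 + 5) - 1*(-28380) = (((-38 + 9) - 4)*40 + 5) + 28380 = ((-29 - 4)*40 + 5) + 28380 = (-33*40 + 5) + 28380 = (-1320 + 5) + 28380 = -1315 + 28380 = 27065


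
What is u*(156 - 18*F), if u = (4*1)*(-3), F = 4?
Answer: -1008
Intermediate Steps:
u = -12 (u = 4*(-3) = -12)
u*(156 - 18*F) = -12*(156 - 18*4) = -12*(156 - 72) = -12*84 = -1008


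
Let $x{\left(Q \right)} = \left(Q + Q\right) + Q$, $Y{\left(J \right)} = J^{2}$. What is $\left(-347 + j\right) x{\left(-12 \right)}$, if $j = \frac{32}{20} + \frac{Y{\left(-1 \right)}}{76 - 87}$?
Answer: $\frac{684072}{55} \approx 12438.0$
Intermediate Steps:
$x{\left(Q \right)} = 3 Q$ ($x{\left(Q \right)} = 2 Q + Q = 3 Q$)
$j = \frac{83}{55}$ ($j = \frac{32}{20} + \frac{\left(-1\right)^{2}}{76 - 87} = 32 \cdot \frac{1}{20} + 1 \frac{1}{76 - 87} = \frac{8}{5} + 1 \frac{1}{-11} = \frac{8}{5} + 1 \left(- \frac{1}{11}\right) = \frac{8}{5} - \frac{1}{11} = \frac{83}{55} \approx 1.5091$)
$\left(-347 + j\right) x{\left(-12 \right)} = \left(-347 + \frac{83}{55}\right) 3 \left(-12\right) = \left(- \frac{19002}{55}\right) \left(-36\right) = \frac{684072}{55}$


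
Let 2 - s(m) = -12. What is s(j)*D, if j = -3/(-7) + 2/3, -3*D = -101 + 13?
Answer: 1232/3 ≈ 410.67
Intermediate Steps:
D = 88/3 (D = -(-101 + 13)/3 = -⅓*(-88) = 88/3 ≈ 29.333)
j = 23/21 (j = -3*(-⅐) + 2*(⅓) = 3/7 + ⅔ = 23/21 ≈ 1.0952)
s(m) = 14 (s(m) = 2 - 1*(-12) = 2 + 12 = 14)
s(j)*D = 14*(88/3) = 1232/3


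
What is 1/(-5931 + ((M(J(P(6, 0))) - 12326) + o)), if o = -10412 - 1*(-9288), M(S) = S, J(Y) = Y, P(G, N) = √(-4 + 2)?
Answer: -19381/375623163 - I*√2/375623163 ≈ -5.1597e-5 - 3.765e-9*I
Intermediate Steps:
P(G, N) = I*√2 (P(G, N) = √(-2) = I*√2)
o = -1124 (o = -10412 + 9288 = -1124)
1/(-5931 + ((M(J(P(6, 0))) - 12326) + o)) = 1/(-5931 + ((I*√2 - 12326) - 1124)) = 1/(-5931 + ((-12326 + I*√2) - 1124)) = 1/(-5931 + (-13450 + I*√2)) = 1/(-19381 + I*√2)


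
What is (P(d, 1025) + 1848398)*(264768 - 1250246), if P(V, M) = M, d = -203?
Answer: -1822565679194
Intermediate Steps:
(P(d, 1025) + 1848398)*(264768 - 1250246) = (1025 + 1848398)*(264768 - 1250246) = 1849423*(-985478) = -1822565679194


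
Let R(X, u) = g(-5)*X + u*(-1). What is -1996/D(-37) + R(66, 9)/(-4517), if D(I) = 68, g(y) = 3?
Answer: -2257196/76789 ≈ -29.395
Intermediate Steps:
R(X, u) = -u + 3*X (R(X, u) = 3*X + u*(-1) = 3*X - u = -u + 3*X)
-1996/D(-37) + R(66, 9)/(-4517) = -1996/68 + (-1*9 + 3*66)/(-4517) = -1996*1/68 + (-9 + 198)*(-1/4517) = -499/17 + 189*(-1/4517) = -499/17 - 189/4517 = -2257196/76789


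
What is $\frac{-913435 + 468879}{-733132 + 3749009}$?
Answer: $- \frac{444556}{3015877} \approx -0.14741$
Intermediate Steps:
$\frac{-913435 + 468879}{-733132 + 3749009} = - \frac{444556}{3015877}$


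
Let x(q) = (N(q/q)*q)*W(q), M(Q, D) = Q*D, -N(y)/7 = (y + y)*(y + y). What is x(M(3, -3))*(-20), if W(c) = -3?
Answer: 15120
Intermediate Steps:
N(y) = -28*y**2 (N(y) = -7*(y + y)*(y + y) = -7*2*y*2*y = -28*y**2)
M(Q, D) = D*Q
x(q) = 84*q (x(q) = ((-28*(q/q)**2)*q)*(-3) = ((-28*1**2)*q)*(-3) = ((-28*1)*q)*(-3) = -28*q*(-3) = 84*q)
x(M(3, -3))*(-20) = (84*(-3*3))*(-20) = (84*(-9))*(-20) = -756*(-20) = 15120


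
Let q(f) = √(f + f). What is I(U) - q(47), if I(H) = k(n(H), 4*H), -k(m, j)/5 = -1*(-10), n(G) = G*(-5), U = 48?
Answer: -50 - √94 ≈ -59.695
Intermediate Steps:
n(G) = -5*G
k(m, j) = -50 (k(m, j) = -(-5)*(-10) = -5*10 = -50)
q(f) = √2*√f (q(f) = √(2*f) = √2*√f)
I(H) = -50
I(U) - q(47) = -50 - √2*√47 = -50 - √94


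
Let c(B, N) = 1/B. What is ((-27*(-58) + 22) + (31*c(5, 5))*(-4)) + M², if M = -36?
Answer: 14296/5 ≈ 2859.2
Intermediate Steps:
((-27*(-58) + 22) + (31*c(5, 5))*(-4)) + M² = ((-27*(-58) + 22) + (31/5)*(-4)) + (-36)² = ((1566 + 22) + (31*(⅕))*(-4)) + 1296 = (1588 + (31/5)*(-4)) + 1296 = (1588 - 124/5) + 1296 = 7816/5 + 1296 = 14296/5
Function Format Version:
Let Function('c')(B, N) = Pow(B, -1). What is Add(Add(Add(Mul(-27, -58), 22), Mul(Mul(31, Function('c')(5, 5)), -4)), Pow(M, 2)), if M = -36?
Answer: Rational(14296, 5) ≈ 2859.2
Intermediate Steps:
Add(Add(Add(Mul(-27, -58), 22), Mul(Mul(31, Function('c')(5, 5)), -4)), Pow(M, 2)) = Add(Add(Add(Mul(-27, -58), 22), Mul(Mul(31, Pow(5, -1)), -4)), Pow(-36, 2)) = Add(Add(Add(1566, 22), Mul(Mul(31, Rational(1, 5)), -4)), 1296) = Add(Add(1588, Mul(Rational(31, 5), -4)), 1296) = Add(Add(1588, Rational(-124, 5)), 1296) = Add(Rational(7816, 5), 1296) = Rational(14296, 5)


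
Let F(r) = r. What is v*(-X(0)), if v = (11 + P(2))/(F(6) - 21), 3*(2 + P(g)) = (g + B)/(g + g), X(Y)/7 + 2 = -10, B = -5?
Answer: -49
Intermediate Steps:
X(Y) = -84 (X(Y) = -14 + 7*(-10) = -14 - 70 = -84)
P(g) = -2 + (-5 + g)/(6*g) (P(g) = -2 + ((g - 5)/(g + g))/3 = -2 + ((-5 + g)/((2*g)))/3 = -2 + ((-5 + g)*(1/(2*g)))/3 = -2 + ((-5 + g)/(2*g))/3 = -2 + (-5 + g)/(6*g))
v = -7/12 (v = (11 + (⅙)*(-5 - 11*2)/2)/(6 - 21) = (11 + (⅙)*(½)*(-5 - 22))/(-15) = (11 + (⅙)*(½)*(-27))*(-1/15) = (11 - 9/4)*(-1/15) = (35/4)*(-1/15) = -7/12 ≈ -0.58333)
v*(-X(0)) = -(-7)*(-84)/12 = -7/12*84 = -49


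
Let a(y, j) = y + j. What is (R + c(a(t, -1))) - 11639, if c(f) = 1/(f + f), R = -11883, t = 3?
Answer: -94087/4 ≈ -23522.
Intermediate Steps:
a(y, j) = j + y
c(f) = 1/(2*f)
(R + c(a(t, -1))) - 11639 = (-11883 + 1/(2*(-1 + 3))) - 11639 = (-11883 + (½)/2) - 11639 = (-11883 + (½)*(½)) - 11639 = (-11883 + ¼) - 11639 = -47531/4 - 11639 = -94087/4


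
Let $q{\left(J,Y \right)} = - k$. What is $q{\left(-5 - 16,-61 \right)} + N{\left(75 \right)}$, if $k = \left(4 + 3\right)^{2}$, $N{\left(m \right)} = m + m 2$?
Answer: $176$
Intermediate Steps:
$N{\left(m \right)} = 3 m$ ($N{\left(m \right)} = m + 2 m = 3 m$)
$k = 49$ ($k = 7^{2} = 49$)
$q{\left(J,Y \right)} = -49$ ($q{\left(J,Y \right)} = \left(-1\right) 49 = -49$)
$q{\left(-5 - 16,-61 \right)} + N{\left(75 \right)} = -49 + 3 \cdot 75 = -49 + 225 = 176$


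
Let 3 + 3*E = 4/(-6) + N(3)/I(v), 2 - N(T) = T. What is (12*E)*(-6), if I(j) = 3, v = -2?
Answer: 96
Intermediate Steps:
N(T) = 2 - T
E = -4/3 (E = -1 + (4/(-6) + (2 - 1*3)/3)/3 = -1 + (4*(-1/6) + (2 - 3)*(1/3))/3 = -1 + (-2/3 - 1*1/3)/3 = -1 + (-2/3 - 1/3)/3 = -1 + (1/3)*(-1) = -1 - 1/3 = -4/3 ≈ -1.3333)
(12*E)*(-6) = (12*(-4/3))*(-6) = -16*(-6) = 96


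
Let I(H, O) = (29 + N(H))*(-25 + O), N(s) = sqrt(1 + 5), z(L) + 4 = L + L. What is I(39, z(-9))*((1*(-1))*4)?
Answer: 5452 + 188*sqrt(6) ≈ 5912.5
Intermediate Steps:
z(L) = -4 + 2*L (z(L) = -4 + (L + L) = -4 + 2*L)
N(s) = sqrt(6)
I(H, O) = (-25 + O)*(29 + sqrt(6)) (I(H, O) = (29 + sqrt(6))*(-25 + O) = (-25 + O)*(29 + sqrt(6)))
I(39, z(-9))*((1*(-1))*4) = (-725 - 25*sqrt(6) + 29*(-4 + 2*(-9)) + (-4 + 2*(-9))*sqrt(6))*((1*(-1))*4) = (-725 - 25*sqrt(6) + 29*(-4 - 18) + (-4 - 18)*sqrt(6))*(-1*4) = (-725 - 25*sqrt(6) + 29*(-22) - 22*sqrt(6))*(-4) = (-725 - 25*sqrt(6) - 638 - 22*sqrt(6))*(-4) = (-1363 - 47*sqrt(6))*(-4) = 5452 + 188*sqrt(6)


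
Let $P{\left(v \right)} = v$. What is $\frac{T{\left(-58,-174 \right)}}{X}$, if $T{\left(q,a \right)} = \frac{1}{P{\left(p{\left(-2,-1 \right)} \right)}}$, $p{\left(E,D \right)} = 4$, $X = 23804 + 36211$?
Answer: $\frac{1}{240060} \approx 4.1656 \cdot 10^{-6}$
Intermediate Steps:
$X = 60015$
$T{\left(q,a \right)} = \frac{1}{4}$
$\frac{T{\left(-58,-174 \right)}}{X} = \frac{1}{4 \cdot 60015} = \frac{1}{4} \cdot \frac{1}{60015} = \frac{1}{240060}$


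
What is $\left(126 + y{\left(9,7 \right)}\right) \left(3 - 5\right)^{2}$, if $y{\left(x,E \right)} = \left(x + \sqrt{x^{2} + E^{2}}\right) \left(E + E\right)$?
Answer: $1008 + 56 \sqrt{130} \approx 1646.5$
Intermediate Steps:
$y{\left(x,E \right)} = 2 E \left(x + \sqrt{E^{2} + x^{2}}\right)$ ($y{\left(x,E \right)} = \left(x + \sqrt{E^{2} + x^{2}}\right) 2 E = 2 E \left(x + \sqrt{E^{2} + x^{2}}\right)$)
$\left(126 + y{\left(9,7 \right)}\right) \left(3 - 5\right)^{2} = \left(126 + 2 \cdot 7 \left(9 + \sqrt{7^{2} + 9^{2}}\right)\right) \left(3 - 5\right)^{2} = \left(126 + 2 \cdot 7 \left(9 + \sqrt{49 + 81}\right)\right) \left(-2\right)^{2} = \left(126 + 2 \cdot 7 \left(9 + \sqrt{130}\right)\right) 4 = \left(126 + \left(126 + 14 \sqrt{130}\right)\right) 4 = \left(252 + 14 \sqrt{130}\right) 4 = 1008 + 56 \sqrt{130}$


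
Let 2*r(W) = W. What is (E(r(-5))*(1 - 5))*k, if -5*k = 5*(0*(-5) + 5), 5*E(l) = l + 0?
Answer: -10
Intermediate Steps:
r(W) = W/2
E(l) = l/5 (E(l) = (l + 0)/5 = l/5)
k = -5 (k = -(0*(-5) + 5) = -(0 + 5) = -5 ≈ -5.0000)
(E(r(-5))*(1 - 5))*k = ((((½)*(-5))/5)*(1 - 5))*(-5) = (((⅕)*(-5/2))*(-4))*(-5) = -½*(-4)*(-5) = 2*(-5) = -10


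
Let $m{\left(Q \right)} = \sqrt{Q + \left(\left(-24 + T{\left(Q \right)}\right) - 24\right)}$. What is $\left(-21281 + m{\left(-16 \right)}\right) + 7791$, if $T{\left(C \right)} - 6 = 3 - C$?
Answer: $-13490 + i \sqrt{39} \approx -13490.0 + 6.245 i$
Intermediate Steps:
$T{\left(C \right)} = 9 - C$ ($T{\left(C \right)} = 6 - \left(-3 + C\right) = 9 - C$)
$m{\left(Q \right)} = i \sqrt{39}$ ($m{\left(Q \right)} = \sqrt{Q - \left(39 + Q\right)} = \sqrt{-39} = i \sqrt{39}$)
$\left(-21281 + m{\left(-16 \right)}\right) + 7791 = \left(-21281 + i \sqrt{39}\right) + 7791 = -13490 + i \sqrt{39}$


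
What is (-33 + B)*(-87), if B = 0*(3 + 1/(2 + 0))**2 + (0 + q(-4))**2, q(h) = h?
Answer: 1479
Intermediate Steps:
B = 16 (B = 0*(3 + 1/(2 + 0))**2 + (0 - 4)**2 = 0*(3 + 1/2)**2 + (-4)**2 = 0*(3 + 1/2)**2 + 16 = 0*(7/2)**2 + 16 = 0*(49/4) + 16 = 0 + 16 = 16)
(-33 + B)*(-87) = (-33 + 16)*(-87) = -17*(-87) = 1479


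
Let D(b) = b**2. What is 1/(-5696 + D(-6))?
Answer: -1/5660 ≈ -0.00017668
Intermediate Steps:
1/(-5696 + D(-6)) = 1/(-5696 + (-6)**2) = 1/(-5696 + 36) = 1/(-5660) = -1/5660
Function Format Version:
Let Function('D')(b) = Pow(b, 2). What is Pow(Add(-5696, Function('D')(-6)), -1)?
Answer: Rational(-1, 5660) ≈ -0.00017668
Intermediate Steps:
Pow(Add(-5696, Function('D')(-6)), -1) = Pow(Add(-5696, Pow(-6, 2)), -1) = Pow(Add(-5696, 36), -1) = Pow(-5660, -1) = Rational(-1, 5660)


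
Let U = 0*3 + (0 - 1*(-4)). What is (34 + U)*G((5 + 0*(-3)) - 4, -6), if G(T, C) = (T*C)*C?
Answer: 1368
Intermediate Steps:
G(T, C) = T*C**2 (G(T, C) = (C*T)*C = T*C**2)
U = 4 (U = 0 + (0 + 4) = 0 + 4 = 4)
(34 + U)*G((5 + 0*(-3)) - 4, -6) = (34 + 4)*(((5 + 0*(-3)) - 4)*(-6)**2) = 38*(((5 + 0) - 4)*36) = 38*((5 - 4)*36) = 38*(1*36) = 38*36 = 1368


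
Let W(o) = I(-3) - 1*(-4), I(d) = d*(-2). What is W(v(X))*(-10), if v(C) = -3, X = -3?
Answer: -100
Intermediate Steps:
I(d) = -2*d
W(o) = 10 (W(o) = -2*(-3) - 1*(-4) = 6 + 4 = 10)
W(v(X))*(-10) = 10*(-10) = -100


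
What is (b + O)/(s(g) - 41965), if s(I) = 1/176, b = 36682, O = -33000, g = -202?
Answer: -648032/7385839 ≈ -0.087740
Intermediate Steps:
s(I) = 1/176
(b + O)/(s(g) - 41965) = (36682 - 33000)/(1/176 - 41965) = 3682/(-7385839/176) = 3682*(-176/7385839) = -648032/7385839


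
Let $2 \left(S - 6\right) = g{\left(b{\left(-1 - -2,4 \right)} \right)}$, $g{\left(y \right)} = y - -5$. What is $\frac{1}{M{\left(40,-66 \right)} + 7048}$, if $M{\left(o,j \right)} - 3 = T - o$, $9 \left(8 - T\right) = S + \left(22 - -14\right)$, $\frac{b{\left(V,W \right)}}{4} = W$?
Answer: $\frac{6}{42079} \approx 0.00014259$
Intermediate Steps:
$b{\left(V,W \right)} = 4 W$
$g{\left(y \right)} = 5 + y$ ($g{\left(y \right)} = y + 5 = 5 + y$)
$S = \frac{33}{2}$ ($S = 6 + \frac{5 + 4 \cdot 4}{2} = 6 + \frac{5 + 16}{2} = 6 + \frac{1}{2} \cdot 21 = 6 + \frac{21}{2} = \frac{33}{2} \approx 16.5$)
$T = \frac{13}{6}$ ($T = 8 - \frac{\frac{33}{2} + \left(22 - -14\right)}{9} = 8 - \frac{\frac{33}{2} + \left(22 + 14\right)}{9} = 8 - \frac{\frac{33}{2} + 36}{9} = 8 - \frac{35}{6} = \frac{13}{6} \approx 2.1667$)
$M{\left(o,j \right)} = \frac{31}{6} - o$ ($M{\left(o,j \right)} = 3 - \left(- \frac{13}{6} + o\right) = \frac{31}{6} - o$)
$\frac{1}{M{\left(40,-66 \right)} + 7048} = \frac{1}{\left(\frac{31}{6} - 40\right) + 7048} = \frac{1}{- \frac{209}{6} + 7048} = \frac{1}{\frac{42079}{6}} = \frac{6}{42079}$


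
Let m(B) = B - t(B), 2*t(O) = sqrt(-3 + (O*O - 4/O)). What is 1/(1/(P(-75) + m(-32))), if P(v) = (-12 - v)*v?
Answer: -4757 - sqrt(16338)/8 ≈ -4773.0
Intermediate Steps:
P(v) = v*(-12 - v)
t(O) = sqrt(-3 + O**2 - 4/O)/2 (t(O) = sqrt(-3 + (O*O - 4/O))/2 = sqrt(-3 + (O**2 - 4/O))/2 = sqrt(-3 + O**2 - 4/O)/2)
m(B) = B - sqrt(-3 + B**2 - 4/B)/2
1/(1/(P(-75) + m(-32))) = 1/(1/(-1*(-75)*(12 - 75) + (-32 - sqrt(-3 + (-32)**2 - 4/(-32))/2))) = 1/(1/(-1*(-75)*(-63) + (-32 - sqrt(-3 + 1024 - 4*(-1/32))/2))) = 1/(1/(-4725 + (-32 - sqrt(-3 + 1024 + 1/8)/2))) = 1/(1/(-4725 + (-32 - sqrt(16338)/8))) = 1/(1/(-4757 - sqrt(16338)/8)) = -4757 - sqrt(16338)/8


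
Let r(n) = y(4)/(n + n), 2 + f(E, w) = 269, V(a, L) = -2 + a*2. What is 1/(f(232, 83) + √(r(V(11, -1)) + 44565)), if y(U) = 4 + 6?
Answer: 1068/106895 - 2*√178261/106895 ≈ 0.0020916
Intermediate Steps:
y(U) = 10
V(a, L) = -2 + 2*a
f(E, w) = 267 (f(E, w) = -2 + 269 = 267)
r(n) = 5/n (r(n) = 10/(n + n) = 10/(2*n) = (1/(2*n))*10 = 5/n)
1/(f(232, 83) + √(r(V(11, -1)) + 44565)) = 1/(267 + √(5/(-2 + 2*11) + 44565)) = 1/(267 + √(5/(-2 + 22) + 44565)) = 1/(267 + √(5/20 + 44565)) = 1/(267 + √(5*(1/20) + 44565)) = 1/(267 + √(¼ + 44565)) = 1/(267 + √(178261/4)) = 1/(267 + √178261/2)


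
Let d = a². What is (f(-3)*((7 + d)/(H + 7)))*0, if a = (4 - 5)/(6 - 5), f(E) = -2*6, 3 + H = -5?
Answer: 0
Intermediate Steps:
H = -8 (H = -3 - 5 = -8)
f(E) = -12
a = -1 (a = -1/1 = -1*1 = -1)
d = 1 (d = (-1)² = 1)
(f(-3)*((7 + d)/(H + 7)))*0 = -12*(7 + 1)/(-8 + 7)*0 = -96/(-1)*0 = -96*(-1)*0 = -12*(-8)*0 = 96*0 = 0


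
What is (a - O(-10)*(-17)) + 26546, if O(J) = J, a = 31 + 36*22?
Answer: 27199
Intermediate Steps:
a = 823 (a = 31 + 792 = 823)
(a - O(-10)*(-17)) + 26546 = (823 - (-10)*(-17)) + 26546 = (823 - 1*170) + 26546 = (823 - 170) + 26546 = 653 + 26546 = 27199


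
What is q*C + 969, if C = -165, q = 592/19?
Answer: -79269/19 ≈ -4172.1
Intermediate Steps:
q = 592/19 (q = 592*(1/19) = 592/19 ≈ 31.158)
q*C + 969 = (592/19)*(-165) + 969 = -97680/19 + 969 = -79269/19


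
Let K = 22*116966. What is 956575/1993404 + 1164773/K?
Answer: 597921461149/641191353726 ≈ 0.93252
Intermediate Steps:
K = 2573252
956575/1993404 + 1164773/K = 956575/1993404 + 1164773/2573252 = 597921461149/641191353726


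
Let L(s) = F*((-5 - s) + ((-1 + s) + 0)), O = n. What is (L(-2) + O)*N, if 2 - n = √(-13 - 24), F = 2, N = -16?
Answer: 160 + 16*I*√37 ≈ 160.0 + 97.324*I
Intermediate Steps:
n = 2 - I*√37 (n = 2 - √(-13 - 24) = 2 - √(-37) = 2 - I*√37 ≈ 2.0 - 6.0828*I)
O = 2 - I*√37 ≈ 2.0 - 6.0828*I
L(s) = -12 (L(s) = 2*((-5 - s) + ((-1 + s) + 0)) = 2*((-5 - s) + (-1 + s)) = 2*(-6) = -12)
(L(-2) + O)*N = (-12 + (2 - I*√37))*(-16) = (-10 - I*√37)*(-16) = 160 + 16*I*√37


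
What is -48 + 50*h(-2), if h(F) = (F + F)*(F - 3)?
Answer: 952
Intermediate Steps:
h(F) = 2*F*(-3 + F) (h(F) = (2*F)*(-3 + F) = 2*F*(-3 + F))
-48 + 50*h(-2) = -48 + 50*(2*(-2)*(-3 - 2)) = -48 + 50*(2*(-2)*(-5)) = -48 + 50*20 = -48 + 1000 = 952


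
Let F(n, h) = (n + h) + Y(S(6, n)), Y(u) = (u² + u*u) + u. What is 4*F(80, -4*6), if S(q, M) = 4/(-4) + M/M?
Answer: 224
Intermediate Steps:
S(q, M) = 0 (S(q, M) = 4*(-¼) + 1 = -1 + 1 = 0)
Y(u) = u + 2*u² (Y(u) = (u² + u²) + u = 2*u² + u = u + 2*u²)
F(n, h) = h + n (F(n, h) = (n + h) + 0*(1 + 2*0) = (h + n) + 0*(1 + 0) = (h + n) + 0*1 = (h + n) + 0 = h + n)
4*F(80, -4*6) = 4*(-4*6 + 80) = 4*(-24 + 80) = 4*56 = 224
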